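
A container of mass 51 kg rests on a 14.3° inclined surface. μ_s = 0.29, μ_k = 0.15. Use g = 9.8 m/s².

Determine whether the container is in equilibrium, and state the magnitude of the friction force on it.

N = m g cos θ = 484 N.
Down-slope weight component: m g sin θ = 123 N.
μ_s N = 140 N.
123 ≤ 140 N, so it stays put; friction = 123 N.

f ≈ 123 N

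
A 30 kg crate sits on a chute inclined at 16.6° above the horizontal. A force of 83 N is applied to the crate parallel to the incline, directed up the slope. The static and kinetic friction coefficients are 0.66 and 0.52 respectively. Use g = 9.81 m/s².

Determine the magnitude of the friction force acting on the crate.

Normal force: N = m g cos θ = 30 × 9.81 × cos 16.6° = 282 N.
The friction needed for equilibrium is m g sin θ − P = 84.08 − 83 = 1.078 N, measured positive up-slope.
Maximum static friction available: μ_s N = 0.66 × 282 = 186.1 N.
Since |1.078| ≤ 186.1 N, static friction is sufficient; f equals the required value, not μ_s N.

f ≈ 1.08 N (up the incline)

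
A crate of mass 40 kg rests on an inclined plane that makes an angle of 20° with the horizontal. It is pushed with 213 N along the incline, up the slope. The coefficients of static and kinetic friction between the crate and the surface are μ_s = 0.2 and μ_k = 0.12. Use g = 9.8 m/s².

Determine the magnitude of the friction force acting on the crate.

f ≈ 44.2 N (down the incline)

The normal reaction is N = m g cos θ = 368.4 N.
Parallel to the incline, ΣF = 0 gives f = m g sin θ − P = 134.1 − 213 = -78.93 N (up-slope positive).
Maximum static friction available: μ_s N = 0.2 × 368.4 = 73.67 N.
Since |-78.93| > 73.67 N, static friction cannot hold it; the crate slides up the incline and kinetic friction applies: f = μ_k N = 0.12 × 368.4 = 44.2 N.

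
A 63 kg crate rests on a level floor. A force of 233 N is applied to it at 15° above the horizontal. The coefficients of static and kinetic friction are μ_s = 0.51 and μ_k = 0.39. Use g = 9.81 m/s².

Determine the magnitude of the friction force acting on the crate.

f ≈ 225 N

Vertical equilibrium gives N = m g − P sin α = 557.7 N.
For equilibrium, f = P cos α = 233×cos 15° = 225.1 N.
μ_s N = 0.51 × 557.7 = 284.4 N.
225.1 ≤ 284.4 N → static; friction equals the required 225 N.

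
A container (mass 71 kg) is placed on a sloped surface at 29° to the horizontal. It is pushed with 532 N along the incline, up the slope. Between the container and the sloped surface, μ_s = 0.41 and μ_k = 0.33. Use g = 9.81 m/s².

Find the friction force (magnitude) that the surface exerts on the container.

f ≈ 194 N (down the incline)

The normal reaction is N = m g cos θ = 609.2 N.
Parallel to the incline, ΣF = 0 gives f = m g sin θ − P = 337.7 − 532 = -194.3 N (up-slope positive).
The static-friction ceiling is μ_s N = 0.41 × 609.2 = 249.8 N.
Since |-194.3| ≤ 249.8 N, no slip — friction simply equals what equilibrium demands.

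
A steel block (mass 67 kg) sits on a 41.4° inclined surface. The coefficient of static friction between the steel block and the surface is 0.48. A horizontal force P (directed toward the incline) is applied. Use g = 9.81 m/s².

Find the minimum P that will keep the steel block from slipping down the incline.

P_min ≈ 185 N

The steel block tends to slide down (tan θ > μ_s), so at the point of impending slip friction acts up-slope at its limit: f = μ_s N.
Perpendicular to the incline: N = m g cos θ + P sin θ.
Along the incline: P cos θ + μ_s N = m g sin θ, i.e. P cos θ + μ_s (m g cos θ + P sin θ) = m g sin θ.
Solving, P (cos θ + μ_s sin θ) = m g (sin θ − μ_s cos θ), so P = 657×0.3013/1.068 = 185 N.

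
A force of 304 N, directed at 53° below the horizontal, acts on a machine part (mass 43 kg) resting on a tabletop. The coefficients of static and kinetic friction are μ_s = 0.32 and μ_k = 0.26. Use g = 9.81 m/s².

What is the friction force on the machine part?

f ≈ 183 N

Vertical equilibrium gives N = m g + P sin α = 664.6 N.
The horizontal driving force is P cos α = 183 N, so equilibrium needs friction f = 183 N.
μ_s N = 0.32 × 664.6 = 212.7 N.
Since 183 N does not exceed the limit, the machine part stays at rest and f = 183 N.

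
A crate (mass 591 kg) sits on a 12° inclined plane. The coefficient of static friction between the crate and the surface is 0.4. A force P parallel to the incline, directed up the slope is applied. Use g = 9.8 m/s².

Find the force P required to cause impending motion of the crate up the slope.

At impending motion up the slope, friction acts down-slope at its limit: f = μ_s N.
P is parallel to the surface, so N = m g cos θ = 5670 N.
Along the incline: P = m g sin θ + μ_s N = 1200 + 0.4×5670 = 3470 N.

P ≈ 3470 N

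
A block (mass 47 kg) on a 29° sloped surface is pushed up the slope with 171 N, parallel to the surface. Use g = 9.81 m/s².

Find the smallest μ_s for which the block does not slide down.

μ_s,min ≈ 0.13

N = m g cos θ = 403.3 N.
Friction must make up the shortfall along the incline: f = m g sin θ − P = 223.5 − 171 = 52.53 N.
At the threshold f = μ_s N, so μ_s,min = 52.53/403.3 = 0.13.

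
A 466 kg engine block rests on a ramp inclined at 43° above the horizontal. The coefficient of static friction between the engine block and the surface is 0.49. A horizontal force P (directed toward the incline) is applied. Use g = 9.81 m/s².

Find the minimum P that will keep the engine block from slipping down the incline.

P_min ≈ 1390 N

The engine block tends to slide down (tan θ > μ_s), so at the point of impending slip friction acts up-slope at its limit: f = μ_s N.
Perpendicular to the incline: N = m g cos θ + P sin θ.
Along the incline: P cos θ + μ_s N = m g sin θ, i.e. P cos θ + μ_s (m g cos θ + P sin θ) = m g sin θ.
Solving, P (cos θ + μ_s sin θ) = m g (sin θ − μ_s cos θ), so P = 4570×0.3236/1.066 = 1390 N.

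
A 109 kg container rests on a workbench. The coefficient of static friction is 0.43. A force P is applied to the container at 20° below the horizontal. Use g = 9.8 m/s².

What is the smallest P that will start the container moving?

P ≈ 580 N

N = m g + P sin α (the push presses the container into the workbench).
At impending slip, P cos α = μ_s N = μ_s (m g + P sin α).
Solving: P (cos α − μ_s sin α) = μ_s m g → P = 0.43×1070/(cos 20° − 0.43 sin 20°) = 459/0.7926 = 580 N.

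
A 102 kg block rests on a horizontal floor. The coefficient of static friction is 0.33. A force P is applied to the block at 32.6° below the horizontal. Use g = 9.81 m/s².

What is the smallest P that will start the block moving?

P ≈ 497 N

N = m g + P sin α (the push presses the block into the horizontal floor).
At impending slip, P cos α = μ_s N = μ_s (m g + P sin α).
Solving: P (cos α − μ_s sin α) = μ_s m g → P = 0.33×1000/(cos 32.6° − 0.33 sin 32.6°) = 330/0.6647 = 497 N.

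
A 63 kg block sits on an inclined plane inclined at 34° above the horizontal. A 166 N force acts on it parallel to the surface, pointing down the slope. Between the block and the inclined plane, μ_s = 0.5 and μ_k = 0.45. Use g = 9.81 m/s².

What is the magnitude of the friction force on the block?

f ≈ 231 N (up the incline)

The normal reaction is N = m g cos θ = 512.4 N.
Parallel to the incline, ΣF = 0 gives f = m g sin θ + P = 345.6 + 166 = 511.6 N (up-slope positive).
The static-friction ceiling is μ_s N = 0.5 × 512.4 = 256.2 N.
|511.6| exceeds 256.2 N, so the block slips down-slope; friction is kinetic, f = μ_k N = 0.45×512.4 = 231 N.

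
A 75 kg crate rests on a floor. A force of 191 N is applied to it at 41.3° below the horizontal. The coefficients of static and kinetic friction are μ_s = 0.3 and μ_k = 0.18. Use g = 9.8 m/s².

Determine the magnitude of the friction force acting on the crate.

Vertical equilibrium gives N = m g + P sin α = 861.1 N.
The horizontal driving force is P cos α = 143.5 N, so equilibrium needs friction f = 143.5 N.
The static-friction limit is μ_s N = 258.3 N.
Since 143.5 N does not exceed the limit, the crate stays at rest and f = 143 N.

f ≈ 143 N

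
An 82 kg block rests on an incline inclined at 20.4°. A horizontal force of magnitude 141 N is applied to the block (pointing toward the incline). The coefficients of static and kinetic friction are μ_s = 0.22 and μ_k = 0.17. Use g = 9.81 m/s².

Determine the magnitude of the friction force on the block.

f ≈ 148 N (up the incline)

The horizontal push has a component P sin θ into the surface, so N = m g cos θ + P sin θ = 754 + 49.15 = 803.1 N.
Parallel to the incline: P cos θ − m g sin θ = 132.2 − 280.4 = -148.2 N; the friction needed to balance this is 148.2 N acting up the slope.
The limit of static friction is μ_s N = 176.7 N.
|f_req| = 148.2 ≤ 176.7 N → the block is in equilibrium; friction equals the required value.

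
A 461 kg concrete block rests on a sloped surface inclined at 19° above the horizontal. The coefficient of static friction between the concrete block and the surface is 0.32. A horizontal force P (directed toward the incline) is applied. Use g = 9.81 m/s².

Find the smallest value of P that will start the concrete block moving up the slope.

At impending motion up the slope, friction acts down-slope at its limit: f = μ_s N.
Perpendicular to the incline: N = m g cos θ + P sin θ.
Along the incline: P cos θ = m g sin θ + μ_s N = m g sin θ + μ_s (m g cos θ + P sin θ).
Solving, P (cos θ − μ_s sin θ) = m g (sin θ + μ_s cos θ), so P = 461×9.81×(sin 19° + 0.32 cos 19°)/(cos 19° − 0.32 sin 19°) = 4520×0.6281/0.8413 = 3380 N.

P ≈ 3380 N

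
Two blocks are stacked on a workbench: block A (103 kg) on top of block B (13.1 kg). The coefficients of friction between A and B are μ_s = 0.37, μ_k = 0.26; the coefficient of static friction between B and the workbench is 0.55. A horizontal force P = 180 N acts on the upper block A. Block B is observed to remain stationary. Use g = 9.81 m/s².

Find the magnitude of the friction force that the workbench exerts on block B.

f ≈ 180 N

Normal force at the A–B interface: N₁ = m_A g = 1010 N.
Maximum static friction on A from B: μ_s N₁ = 0.37×1010 = 373.9 N.
Since P = 180 N ≤ 373.9 N, A does not slip on B; friction on A equals P = 180 N.
By Newton's third law B feels 180 N forward from A. With B stationary, the floor's static friction on B balances it: f₂ = 180 N (well within μ_s(m_A+m_B)g = 626.4 N).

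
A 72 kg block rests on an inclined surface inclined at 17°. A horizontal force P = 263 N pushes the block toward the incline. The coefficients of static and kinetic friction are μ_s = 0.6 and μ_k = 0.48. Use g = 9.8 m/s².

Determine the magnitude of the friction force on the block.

Normal direction: N = m g cos θ + P sin θ = 751.7 N.
Along the incline, the net driving force (taking up-slope positive) is P cos θ − m g sin θ = 251.5 − 206.3 = 45.21 N, so equilibrium requires friction f = -45.21 N (down-slope).
Maximum static friction: μ_s N = 0.6 × 751.7 = 451 N.
|f_req| = 45.21 ≤ 451 N → the block is in equilibrium; friction equals the required value.

f ≈ 45.2 N (down the incline)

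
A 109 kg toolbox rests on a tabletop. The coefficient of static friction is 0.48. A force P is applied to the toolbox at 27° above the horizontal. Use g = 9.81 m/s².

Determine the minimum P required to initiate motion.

P ≈ 463 N

N = m g − P sin α (the pull lifts the toolbox).
At impending slip, P cos α = μ_s N = μ_s (m g − P sin α).
Solving: P (cos α + μ_s sin α) = μ_s m g → P = 0.48×1070/(cos 27° + 0.48 sin 27°) = 513/1.109 = 463 N.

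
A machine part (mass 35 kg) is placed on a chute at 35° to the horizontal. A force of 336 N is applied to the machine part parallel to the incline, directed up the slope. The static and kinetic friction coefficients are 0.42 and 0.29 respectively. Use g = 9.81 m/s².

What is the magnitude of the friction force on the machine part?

The normal reaction is N = m g cos θ = 281.3 N.
For equilibrium along the incline the friction force must supply f = m g sin θ − P = 196.9 − 336 = -139.1 N (positive meaning up-slope).
Static friction can supply at most μ_s N = 118.1 N.
|-139.1| exceeds 118.1 N, so the machine part slips up-slope; friction is kinetic, f = μ_k N = 0.29×281.3 = 81.6 N.

f ≈ 81.6 N (down the incline)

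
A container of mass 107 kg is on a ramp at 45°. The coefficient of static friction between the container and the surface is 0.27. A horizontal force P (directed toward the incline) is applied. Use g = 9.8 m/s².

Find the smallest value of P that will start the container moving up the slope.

At impending motion up the slope, friction acts down-slope at its limit: f = μ_s N.
Perpendicular to the incline: N = m g cos θ + P sin θ.
Along the incline: P cos θ = m g sin θ + μ_s N = m g sin θ + μ_s (m g cos θ + P sin θ).
Solving, P (cos θ − μ_s sin θ) = m g (sin θ + μ_s cos θ), so P = 107×9.8×(sin 45° + 0.27 cos 45°)/(cos 45° − 0.27 sin 45°) = 1050×0.898/0.5162 = 1820 N.

P ≈ 1820 N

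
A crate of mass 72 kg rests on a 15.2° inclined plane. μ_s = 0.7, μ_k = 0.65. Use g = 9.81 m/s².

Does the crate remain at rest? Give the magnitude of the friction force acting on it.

f ≈ 185 N

N = m g cos θ = 682 N.
Down-slope weight component: m g sin θ = 185 N.
μ_s N = 477 N.
185 ≤ 477 N, so it stays put; friction = 185 N.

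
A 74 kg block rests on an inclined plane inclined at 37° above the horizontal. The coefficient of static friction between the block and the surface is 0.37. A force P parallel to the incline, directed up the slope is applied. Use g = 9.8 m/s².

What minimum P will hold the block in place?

The block tends to slide down (tan θ > μ_s), so at the point of impending slip friction acts up-slope at its limit: f = μ_s N.
P is parallel to the surface, so N = m g cos θ = 579 N.
Along the incline: P + μ_s N = m g sin θ, so P = 436 − 0.37×579 = 222 N.

P_min ≈ 222 N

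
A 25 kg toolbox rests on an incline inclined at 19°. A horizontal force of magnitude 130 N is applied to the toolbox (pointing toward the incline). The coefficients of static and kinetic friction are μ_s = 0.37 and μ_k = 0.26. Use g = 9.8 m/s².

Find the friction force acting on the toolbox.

Resolve perpendicular to the incline: N = m g cos θ + P sin θ = 25×9.8×cos 19° + 130×sin 19° = 274 N.
Along the incline, the net driving force (taking up-slope positive) is P cos θ − m g sin θ = 122.9 − 79.76 = 43.15 N, so equilibrium requires friction f = -43.15 N (down-slope).
Maximum static friction: μ_s N = 0.37 × 274 = 101.4 N.
|f_req| = 43.15 ≤ 101.4 N → the toolbox is in equilibrium; friction equals the required value.

f ≈ 43.2 N (down the incline)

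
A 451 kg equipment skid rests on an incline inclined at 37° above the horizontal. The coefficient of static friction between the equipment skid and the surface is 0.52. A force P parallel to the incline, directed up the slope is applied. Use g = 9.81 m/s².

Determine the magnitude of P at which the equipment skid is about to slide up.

P ≈ 4500 N

At impending motion up the slope, friction acts down-slope at its limit: f = μ_s N.
P is parallel to the surface, so N = m g cos θ = 3530 N.
Along the incline: P = m g sin θ + μ_s N = 2660 + 0.52×3530 = 4500 N.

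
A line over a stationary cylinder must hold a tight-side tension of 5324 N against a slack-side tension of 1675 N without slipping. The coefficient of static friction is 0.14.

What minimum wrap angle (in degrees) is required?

β_min ≈ 473°

T₂/T₁ = e^{μβ} → β = ln(T₂/T₁)/μ.
β = ln(5324/1675)/0.14 = 1.156/0.14 = 8.26 rad.
In degrees: β = 8.26 × 180/π = 473°.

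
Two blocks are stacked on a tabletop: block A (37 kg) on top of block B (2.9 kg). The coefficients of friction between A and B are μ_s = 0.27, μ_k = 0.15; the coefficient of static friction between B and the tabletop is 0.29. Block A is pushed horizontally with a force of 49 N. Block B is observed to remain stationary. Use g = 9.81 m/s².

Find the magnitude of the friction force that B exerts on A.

f ≈ 49 N

Between the blocks, N₁ = m_A g = 363 N.
Maximum static friction on A from B: μ_s N₁ = 0.27×363 = 98 N.
P = 49 N is within that limit, so A and B move together (both at rest); the A–B friction is simply f₁ = P = 49 N.
By Newton's third law B feels 49 N forward from A. With B stationary, the floor's static friction on B balances it: f₂ = 49 N (well within μ_s(m_A+m_B)g = 113.5 N).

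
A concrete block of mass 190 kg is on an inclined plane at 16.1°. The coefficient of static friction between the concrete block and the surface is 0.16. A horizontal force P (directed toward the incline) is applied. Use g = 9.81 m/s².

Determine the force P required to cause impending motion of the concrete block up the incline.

P ≈ 877 N

At impending motion up the slope, friction acts down-slope at its limit: f = μ_s N.
Perpendicular to the incline: N = m g cos θ + P sin θ.
Along the incline: P cos θ = m g sin θ + μ_s N = m g sin θ + μ_s (m g cos θ + P sin θ).
Solving, P (cos θ − μ_s sin θ) = m g (sin θ + μ_s cos θ), so P = 190×9.81×(sin 16.1° + 0.16 cos 16.1°)/(cos 16.1° − 0.16 sin 16.1°) = 1860×0.431/0.9164 = 877 N.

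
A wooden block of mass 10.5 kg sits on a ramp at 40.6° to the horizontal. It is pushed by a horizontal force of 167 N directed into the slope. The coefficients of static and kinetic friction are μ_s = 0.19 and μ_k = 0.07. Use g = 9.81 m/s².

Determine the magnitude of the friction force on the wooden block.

Normal direction: N = m g cos θ + P sin θ = 186.9 N.
Along the incline, the net driving force (taking up-slope positive) is P cos θ − m g sin θ = 126.8 − 67.03 = 59.77 N, so equilibrium requires friction f = -59.77 N (down-slope).
The limit of static friction is μ_s N = 35.51 N.
|f_req| = 59.77 > 35.51 N → the wooden block slides up the incline; f = μ_k N = 0.07 × 186.9 = 13.1 N.

f ≈ 13.1 N (down the incline)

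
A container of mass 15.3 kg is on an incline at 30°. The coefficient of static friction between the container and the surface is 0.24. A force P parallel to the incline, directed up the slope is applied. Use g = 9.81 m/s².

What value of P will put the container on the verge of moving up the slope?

P ≈ 106 N

At impending motion up the slope, friction acts down-slope at its limit: f = μ_s N.
P is parallel to the surface, so N = m g cos θ = 130 N.
Along the incline: P = m g sin θ + μ_s N = 75 + 0.24×130 = 106 N.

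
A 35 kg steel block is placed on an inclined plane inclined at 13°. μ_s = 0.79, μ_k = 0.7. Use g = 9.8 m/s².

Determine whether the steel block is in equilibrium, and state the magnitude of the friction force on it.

N = m g cos θ = 334 N.
Down-slope weight component: m g sin θ = 77.2 N.
μ_s N = 264 N.
77.2 ≤ 264 N, so it stays put; friction = 77.2 N.

f ≈ 77.2 N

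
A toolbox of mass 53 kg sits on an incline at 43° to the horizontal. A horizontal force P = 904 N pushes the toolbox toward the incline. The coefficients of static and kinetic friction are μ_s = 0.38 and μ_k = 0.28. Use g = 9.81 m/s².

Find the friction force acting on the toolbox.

f ≈ 307 N (down the incline)

The horizontal push has a component P sin θ into the surface, so N = m g cos θ + P sin θ = 380.3 + 616.5 = 996.8 N.
Parallel to the incline: P cos θ − m g sin θ = 661.1 − 354.6 = 306.6 N; the friction needed to balance this is 306.6 N acting down the slope.
Maximum static friction: μ_s N = 0.38 × 996.8 = 378.8 N.
|f_req| = 306.6 ≤ 378.8 N → the toolbox is in equilibrium; friction equals the required value.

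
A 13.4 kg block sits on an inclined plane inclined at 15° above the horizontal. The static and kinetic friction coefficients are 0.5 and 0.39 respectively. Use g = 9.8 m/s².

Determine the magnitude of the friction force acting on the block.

f ≈ 34 N (up the incline)

Perpendicular to the surface, N = m g cos θ = 13.4·9.8·cos 15° = 126.8 N.
For equilibrium along the incline, friction must balance the weight component: f = m g sin θ = 33.99 N up the slope.
The static-friction ceiling is μ_s N = 0.5 × 126.8 = 63.42 N.
Since |33.99| ≤ 63.42 N, the block remains in static equilibrium and friction takes exactly the required value.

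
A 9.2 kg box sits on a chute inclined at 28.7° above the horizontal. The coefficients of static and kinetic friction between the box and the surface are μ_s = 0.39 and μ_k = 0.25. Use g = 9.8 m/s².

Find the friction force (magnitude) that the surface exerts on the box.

f ≈ 19.8 N (up the incline)

The normal reaction is N = m g cos θ = 79.08 N.
Along the slope the weight component is m g sin θ = 43.3 N; friction must supply exactly this, acting up-slope.
Static friction can supply at most μ_s N = 30.84 N.
|43.3| exceeds 30.84 N, so the box slips down-slope; friction is kinetic, f = μ_k N = 0.25×79.08 = 19.8 N.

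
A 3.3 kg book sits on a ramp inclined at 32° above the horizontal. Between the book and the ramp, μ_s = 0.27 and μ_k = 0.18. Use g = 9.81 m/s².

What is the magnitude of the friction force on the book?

f ≈ 4.94 N (up the incline)

Normal force: N = m g cos θ = 3.3 × 9.81 × cos 32° = 27.45 N.
For equilibrium along the incline, friction must balance the weight component: f = m g sin θ = 17.16 N up the slope.
Maximum static friction available: μ_s N = 0.27 × 27.45 = 7.413 N.
|17.16| exceeds 7.413 N, so the book slips down-slope; friction is kinetic, f = μ_k N = 0.18×27.45 = 4.94 N.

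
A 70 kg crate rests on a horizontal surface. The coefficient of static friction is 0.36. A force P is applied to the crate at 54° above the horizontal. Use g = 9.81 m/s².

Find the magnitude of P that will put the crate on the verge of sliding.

N = m g − P sin α (the pull lifts the crate).
At impending slip, P cos α = μ_s N = μ_s (m g − P sin α).
Solving: P (cos α + μ_s sin α) = μ_s m g → P = 0.36×687/(cos 54° + 0.36 sin 54°) = 247/0.879 = 281 N.

P ≈ 281 N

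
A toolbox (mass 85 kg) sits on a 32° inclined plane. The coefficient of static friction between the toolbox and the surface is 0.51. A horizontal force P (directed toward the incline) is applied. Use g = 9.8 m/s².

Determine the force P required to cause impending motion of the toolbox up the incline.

P ≈ 1390 N

At impending motion up the slope, friction acts down-slope at its limit: f = μ_s N.
Perpendicular to the incline: N = m g cos θ + P sin θ.
Along the incline: P cos θ = m g sin θ + μ_s N = m g sin θ + μ_s (m g cos θ + P sin θ).
Solving, P (cos θ − μ_s sin θ) = m g (sin θ + μ_s cos θ), so P = 85×9.8×(sin 32° + 0.51 cos 32°)/(cos 32° − 0.51 sin 32°) = 833×0.9624/0.5778 = 1390 N.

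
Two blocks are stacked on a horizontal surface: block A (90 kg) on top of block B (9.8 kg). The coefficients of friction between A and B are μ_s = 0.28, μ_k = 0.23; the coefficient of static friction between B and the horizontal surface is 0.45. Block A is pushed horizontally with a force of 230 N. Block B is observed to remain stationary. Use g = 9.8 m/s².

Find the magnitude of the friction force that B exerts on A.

f ≈ 230 N

Between the blocks, N₁ = m_A g = 882 N.
Maximum static friction on A from B: μ_s N₁ = 0.28×882 = 247 N.
Since P = 230 N ≤ 247 N, A does not slip on B; friction on A equals P = 230 N.
B experiences an equal 230 N forward from A (third law). B is in equilibrium, so the floor supplies f₂ = 230 N of static friction (limit μ_s(m_A+m_B)g = 440.1 N, not exceeded).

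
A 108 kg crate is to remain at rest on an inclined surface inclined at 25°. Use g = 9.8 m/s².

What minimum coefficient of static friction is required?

At the slip threshold m g sin θ = μ_s m g cos θ, so μ_s,min = tan θ.
μ_s,min = tan 25° = 0.466.

μ_s,min ≈ 0.466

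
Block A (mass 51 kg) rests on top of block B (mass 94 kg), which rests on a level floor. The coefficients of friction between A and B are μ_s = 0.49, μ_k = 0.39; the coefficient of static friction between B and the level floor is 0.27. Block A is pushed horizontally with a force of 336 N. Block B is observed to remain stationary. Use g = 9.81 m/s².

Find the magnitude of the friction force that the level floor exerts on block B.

The normal force B exerts on A is simply A's weight, N₁ = 500.3 N.
So the A–B interface can sustain at most μ_s N₁ = 245.2 N of static friction.
P = 336 N exceeds that limit, so A slips over B and the interface friction becomes kinetic: f₁ = μ_k N₁ = 0.39×500.3 = 195 N.
By Newton's third law B feels 195 N forward from A. With B stationary, the floor's static friction on B balances it: f₂ = 195 N (well within μ_s(m_A+m_B)g = 384.1 N).

f ≈ 195 N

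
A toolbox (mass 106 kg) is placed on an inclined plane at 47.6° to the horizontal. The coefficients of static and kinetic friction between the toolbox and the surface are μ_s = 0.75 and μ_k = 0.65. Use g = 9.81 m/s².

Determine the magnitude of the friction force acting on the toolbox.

f ≈ 456 N (up the incline)

Perpendicular to the surface, N = m g cos θ = 106·9.81·cos 47.6° = 701.2 N.
For equilibrium along the incline, friction must balance the weight component: f = m g sin θ = 767.9 N up the slope.
The static-friction ceiling is μ_s N = 0.75 × 701.2 = 525.9 N.
|767.9| exceeds 525.9 N, so the toolbox slips down-slope; friction is kinetic, f = μ_k N = 0.65×701.2 = 456 N.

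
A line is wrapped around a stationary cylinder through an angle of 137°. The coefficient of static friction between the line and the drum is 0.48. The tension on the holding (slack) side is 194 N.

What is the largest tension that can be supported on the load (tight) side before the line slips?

T_max ≈ 611 N

At impending slip the capstan equation gives T₂/T₁ = e^{μβ} with β in radians.
β = 137° × π/180 = 2.391 rad.
e^{μβ} = e^{0.48×2.391} = 3.151.
T₂ = T₁ · e^{μβ} = 194 × 3.151 = 611 N.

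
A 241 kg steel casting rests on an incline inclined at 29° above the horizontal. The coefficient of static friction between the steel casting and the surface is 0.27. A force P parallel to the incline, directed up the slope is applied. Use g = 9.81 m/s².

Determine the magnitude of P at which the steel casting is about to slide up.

P ≈ 1700 N

At impending motion up the slope, friction acts down-slope at its limit: f = μ_s N.
P is parallel to the surface, so N = m g cos θ = 2070 N.
Along the incline: P = m g sin θ + μ_s N = 1150 + 0.27×2070 = 1700 N.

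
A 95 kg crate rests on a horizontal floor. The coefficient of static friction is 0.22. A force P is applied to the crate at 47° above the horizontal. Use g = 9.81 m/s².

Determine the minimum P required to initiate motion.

P ≈ 243 N

N = m g − P sin α (the pull lifts the crate).
At impending slip, P cos α = μ_s N = μ_s (m g − P sin α).
Solving: P (cos α + μ_s sin α) = μ_s m g → P = 0.22×932/(cos 47° + 0.22 sin 47°) = 205/0.8429 = 243 N.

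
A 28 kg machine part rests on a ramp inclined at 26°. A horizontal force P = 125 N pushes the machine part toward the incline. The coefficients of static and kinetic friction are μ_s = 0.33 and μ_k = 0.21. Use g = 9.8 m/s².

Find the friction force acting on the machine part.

f ≈ 7.94 N (up the incline)

Normal direction: N = m g cos θ + P sin θ = 301.4 N.
Parallel to the incline: P cos θ − m g sin θ = 112.3 − 120.3 = -7.94 N; the friction needed to balance this is 7.94 N acting up the slope.
The limit of static friction is μ_s N = 99.47 N.
Since 7.94 N is within the 99.47 N limit, the machine part stays put and friction is exactly 7.94 N.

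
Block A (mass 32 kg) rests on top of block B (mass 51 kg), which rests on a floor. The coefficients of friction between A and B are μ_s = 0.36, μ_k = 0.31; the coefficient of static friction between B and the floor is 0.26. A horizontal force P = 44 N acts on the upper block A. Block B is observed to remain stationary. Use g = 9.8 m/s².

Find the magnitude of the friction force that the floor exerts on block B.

Between the blocks, N₁ = m_A g = 313.6 N.
So the A–B interface can sustain at most μ_s N₁ = 112.9 N of static friction.
Since P = 44 N ≤ 112.9 N, A does not slip on B; friction on A equals P = 44 N.
B experiences an equal 44 N forward from A (third law). B is in equilibrium, so the floor supplies f₂ = 44 N of static friction (limit μ_s(m_A+m_B)g = 211.5 N, not exceeded).

f ≈ 44 N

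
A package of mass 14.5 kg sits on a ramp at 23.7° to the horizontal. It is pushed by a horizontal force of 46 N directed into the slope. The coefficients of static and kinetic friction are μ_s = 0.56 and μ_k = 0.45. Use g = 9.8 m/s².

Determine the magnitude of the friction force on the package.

f ≈ 15 N (up the incline)

Normal direction: N = m g cos θ + P sin θ = 148.6 N.
Parallel to the incline: P cos θ − m g sin θ = 42.12 − 57.12 = -15 N; the friction needed to balance this is 15 N acting up the slope.
Maximum static friction: μ_s N = 0.56 × 148.6 = 83.22 N.
|f_req| = 15 ≤ 83.22 N → the package is in equilibrium; friction equals the required value.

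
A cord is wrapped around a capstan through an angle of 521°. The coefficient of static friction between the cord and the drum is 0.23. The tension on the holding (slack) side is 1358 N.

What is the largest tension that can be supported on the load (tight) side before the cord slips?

At impending slip the capstan equation gives T₂/T₁ = e^{μβ} with β in radians.
β = 521° × π/180 = 9.093 rad.
e^{μβ} = e^{0.23×9.093} = 8.096.
T₂ = T₁ · e^{μβ} = 1358 × 8.096 = 11000 N.

T_max ≈ 11000 N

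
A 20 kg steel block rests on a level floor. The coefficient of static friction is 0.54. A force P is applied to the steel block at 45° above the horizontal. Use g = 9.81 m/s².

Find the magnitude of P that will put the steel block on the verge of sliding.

N = m g − P sin α (the pull lifts the steel block).
At impending slip, P cos α = μ_s N = μ_s (m g − P sin α).
Solving: P (cos α + μ_s sin α) = μ_s m g → P = 0.54×196/(cos 45° + 0.54 sin 45°) = 106/1.089 = 97.3 N.

P ≈ 97.3 N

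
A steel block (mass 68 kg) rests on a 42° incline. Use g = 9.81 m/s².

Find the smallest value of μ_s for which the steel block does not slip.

At the slip threshold m g sin θ = μ_s m g cos θ, so μ_s,min = tan θ.
μ_s,min = tan 42° = 0.9.

μ_s,min ≈ 0.9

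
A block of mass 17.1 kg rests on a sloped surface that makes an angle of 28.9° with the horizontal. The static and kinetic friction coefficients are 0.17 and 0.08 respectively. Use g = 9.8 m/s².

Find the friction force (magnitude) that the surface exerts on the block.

The normal reaction is N = m g cos θ = 146.7 N.
For equilibrium along the incline, friction must balance the weight component: f = m g sin θ = 80.99 N up the slope.
The static-friction ceiling is μ_s N = 0.17 × 146.7 = 24.94 N.
Since |80.99| > 24.94 N, static friction cannot hold it; the block slides down the incline and kinetic friction applies: f = μ_k N = 0.08 × 146.7 = 11.7 N.

f ≈ 11.7 N (up the incline)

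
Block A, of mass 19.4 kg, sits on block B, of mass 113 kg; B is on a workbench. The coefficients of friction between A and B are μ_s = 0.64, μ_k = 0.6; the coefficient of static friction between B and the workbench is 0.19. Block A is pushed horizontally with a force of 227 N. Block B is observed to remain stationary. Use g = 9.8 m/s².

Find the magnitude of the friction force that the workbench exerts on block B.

f ≈ 114 N

Between the blocks, N₁ = m_A g = 190.1 N.
So the A–B interface can sustain at most μ_s N₁ = 121.7 N of static friction.
Since P = 227 N > 121.7 N, A slides on B; the A–B friction is kinetic: f₁ = μ_k N₁ = 0.6×190.1 = 114 N.
B experiences an equal 114 N forward from A (third law). B is in equilibrium, so the floor supplies f₂ = 114 N of static friction (limit μ_s(m_A+m_B)g = 246.5 N, not exceeded).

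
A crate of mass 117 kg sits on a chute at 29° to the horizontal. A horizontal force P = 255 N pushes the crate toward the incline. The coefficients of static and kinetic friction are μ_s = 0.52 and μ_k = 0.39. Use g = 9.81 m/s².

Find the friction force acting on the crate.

f ≈ 333 N (up the incline)

Resolve perpendicular to the incline: N = m g cos θ + P sin θ = 117×9.81×cos 29° + 255×sin 29° = 1127 N.
Parallel to the incline: P cos θ − m g sin θ = 223 − 556.4 = -333.4 N; the friction needed to balance this is 333.4 N acting up the slope.
Maximum static friction: μ_s N = 0.52 × 1127 = 586.3 N.
|f_req| = 333.4 ≤ 586.3 N → the crate is in equilibrium; friction equals the required value.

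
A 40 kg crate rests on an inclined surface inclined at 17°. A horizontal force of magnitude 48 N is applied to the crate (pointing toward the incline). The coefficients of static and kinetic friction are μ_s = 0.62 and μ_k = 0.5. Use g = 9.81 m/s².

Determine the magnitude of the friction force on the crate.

f ≈ 68.8 N (up the incline)

Resolve perpendicular to the incline: N = m g cos θ + P sin θ = 40×9.81×cos 17° + 48×sin 17° = 389.3 N.
Parallel to the incline: P cos θ − m g sin θ = 45.9 − 114.7 = -68.82 N; the friction needed to balance this is 68.82 N acting up the slope.
The limit of static friction is μ_s N = 241.4 N.
Since 68.82 N is within the 241.4 N limit, the crate stays put and friction is exactly 68.8 N.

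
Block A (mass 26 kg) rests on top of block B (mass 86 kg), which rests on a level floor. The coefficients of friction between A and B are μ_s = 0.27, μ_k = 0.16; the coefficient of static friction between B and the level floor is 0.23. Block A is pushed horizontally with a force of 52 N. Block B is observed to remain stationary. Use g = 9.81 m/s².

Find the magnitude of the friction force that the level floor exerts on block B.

f ≈ 52 N

The normal force B exerts on A is simply A's weight, N₁ = 255.1 N.
Maximum static friction on A from B: μ_s N₁ = 0.27×255.1 = 68.87 N.
P = 52 N is within that limit, so A and B move together (both at rest); the A–B friction is simply f₁ = P = 52 N.
B experiences an equal 52 N forward from A (third law). B is in equilibrium, so the floor supplies f₂ = 52 N of static friction (limit μ_s(m_A+m_B)g = 252.7 N, not exceeded).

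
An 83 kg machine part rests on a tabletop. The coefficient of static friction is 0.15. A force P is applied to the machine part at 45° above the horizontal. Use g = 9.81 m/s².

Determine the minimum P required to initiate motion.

P ≈ 150 N

N = m g − P sin α (the pull lifts the machine part).
At impending slip, P cos α = μ_s N = μ_s (m g − P sin α).
Solving: P (cos α + μ_s sin α) = μ_s m g → P = 0.15×814/(cos 45° + 0.15 sin 45°) = 122/0.8132 = 150 N.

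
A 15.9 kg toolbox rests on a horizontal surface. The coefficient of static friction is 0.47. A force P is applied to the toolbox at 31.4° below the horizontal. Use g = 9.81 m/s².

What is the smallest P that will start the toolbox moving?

P ≈ 120 N

N = m g + P sin α (the push presses the toolbox into the horizontal surface).
At impending slip, P cos α = μ_s N = μ_s (m g + P sin α).
Solving: P (cos α − μ_s sin α) = μ_s m g → P = 0.47×156/(cos 31.4° − 0.47 sin 31.4°) = 73.3/0.6087 = 120 N.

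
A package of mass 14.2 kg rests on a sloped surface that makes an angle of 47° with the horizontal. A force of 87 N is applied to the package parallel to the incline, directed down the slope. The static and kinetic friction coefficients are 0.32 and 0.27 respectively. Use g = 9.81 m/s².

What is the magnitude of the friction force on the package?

Perpendicular to the surface, N = m g cos θ = 14.2·9.81·cos 47° = 95 N.
The friction needed for equilibrium is m g sin θ + P = 101.9 + 87 = 188.9 N, measured positive up-slope.
Static friction can supply at most μ_s N = 30.4 N.
|188.9| exceeds 30.4 N, so the package slips down-slope; friction is kinetic, f = μ_k N = 0.27×95 = 25.7 N.

f ≈ 25.7 N (up the incline)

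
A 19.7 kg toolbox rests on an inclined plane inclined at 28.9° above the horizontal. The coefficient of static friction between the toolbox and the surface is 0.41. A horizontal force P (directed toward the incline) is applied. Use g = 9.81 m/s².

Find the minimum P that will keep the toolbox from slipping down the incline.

The toolbox tends to slide down (tan θ > μ_s), so at the point of impending slip friction acts up-slope at its limit: f = μ_s N.
Perpendicular to the incline: N = m g cos θ + P sin θ.
Along the incline: P cos θ + μ_s N = m g sin θ, i.e. P cos θ + μ_s (m g cos θ + P sin θ) = m g sin θ.
Solving, P (cos θ + μ_s sin θ) = m g (sin θ − μ_s cos θ), so P = 193×0.1243/1.074 = 22.4 N.

P_min ≈ 22.4 N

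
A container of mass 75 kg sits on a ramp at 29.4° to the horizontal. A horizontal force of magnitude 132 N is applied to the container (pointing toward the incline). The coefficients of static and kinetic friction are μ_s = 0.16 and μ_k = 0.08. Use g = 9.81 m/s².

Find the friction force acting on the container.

Resolve perpendicular to the incline: N = m g cos θ + P sin θ = 75×9.81×cos 29.4° + 132×sin 29.4° = 705.8 N.
Parallel to the incline: P cos θ − m g sin θ = 115 − 361.2 = -246.2 N; the friction needed to balance this is 246.2 N acting up the slope.
The limit of static friction is μ_s N = 112.9 N.
The required 246.2 N exceeds the static limit, so the container slides down-slope and f = μ_k N = 0.08×705.8 = 56.5 N.

f ≈ 56.5 N (up the incline)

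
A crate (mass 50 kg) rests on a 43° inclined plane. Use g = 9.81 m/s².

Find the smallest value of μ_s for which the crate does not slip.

At the slip threshold m g sin θ = μ_s m g cos θ, so μ_s,min = tan θ.
μ_s,min = tan 43° = 0.933.

μ_s,min ≈ 0.933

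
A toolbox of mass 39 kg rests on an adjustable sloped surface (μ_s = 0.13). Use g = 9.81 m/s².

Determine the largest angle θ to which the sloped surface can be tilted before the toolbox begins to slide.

At the slip threshold, m g sin θ = μ_s · m g cos θ, so tan θ = μ_s.
θ_max = arctan(0.13) = 7.41°.

θ_max ≈ 7.41°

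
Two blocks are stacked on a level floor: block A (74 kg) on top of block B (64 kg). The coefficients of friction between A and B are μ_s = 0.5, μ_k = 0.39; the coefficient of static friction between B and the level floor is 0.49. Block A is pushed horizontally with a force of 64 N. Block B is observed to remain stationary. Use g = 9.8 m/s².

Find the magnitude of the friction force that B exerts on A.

f ≈ 64 N

The normal force B exerts on A is simply A's weight, N₁ = 725.2 N.
So the A–B interface can sustain at most μ_s N₁ = 362.6 N of static friction.
P = 64 N is within that limit, so A and B move together (both at rest); the A–B friction is simply f₁ = P = 64 N.
B experiences an equal 64 N forward from A (third law). B is in equilibrium, so the floor supplies f₂ = 64 N of static friction (limit μ_s(m_A+m_B)g = 662.7 N, not exceeded).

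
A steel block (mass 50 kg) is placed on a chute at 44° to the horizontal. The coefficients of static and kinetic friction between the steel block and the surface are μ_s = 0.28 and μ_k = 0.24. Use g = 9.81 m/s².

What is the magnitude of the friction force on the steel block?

f ≈ 84.7 N (up the incline)

The normal reaction is N = m g cos θ = 352.8 N.
Along the slope the weight component is m g sin θ = 340.7 N; friction must supply exactly this, acting up-slope.
Static friction can supply at most μ_s N = 98.79 N.
Since |340.7| > 98.79 N, static friction cannot hold it; the steel block slides down the incline and kinetic friction applies: f = μ_k N = 0.24 × 352.8 = 84.7 N.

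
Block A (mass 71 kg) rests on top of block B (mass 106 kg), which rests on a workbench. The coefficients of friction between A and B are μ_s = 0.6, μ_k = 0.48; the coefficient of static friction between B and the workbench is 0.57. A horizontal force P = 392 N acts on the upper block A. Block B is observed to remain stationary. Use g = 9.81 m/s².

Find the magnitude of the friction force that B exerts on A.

f ≈ 392 N

The normal force B exerts on A is simply A's weight, N₁ = 696.5 N.
Maximum static friction on A from B: μ_s N₁ = 0.6×696.5 = 417.9 N.
P = 392 N is within that limit, so A and B move together (both at rest); the A–B friction is simply f₁ = P = 392 N.
By Newton's third law B feels 392 N forward from A. With B stationary, the floor's static friction on B balances it: f₂ = 392 N (well within μ_s(m_A+m_B)g = 989.7 N).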